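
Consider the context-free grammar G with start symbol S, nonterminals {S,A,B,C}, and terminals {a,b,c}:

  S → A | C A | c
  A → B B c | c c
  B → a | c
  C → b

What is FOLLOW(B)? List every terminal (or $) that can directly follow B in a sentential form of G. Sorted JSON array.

Compute FIRST by fixpoint:
iter 1:
  A via A→c c: +{c}
  B via B→a: +{a}
  B via B→c: +{c}
  C via C→b: +{b}
  S via S→A: +{c}
  S via S→C A: +{b}
  FIRST(S)={b,c}  FIRST(A)={c}  FIRST(B)={a,c}  FIRST(C)={b}
iter 2:
  A via A→B B c: +{a}
  S via S→A: +{a}
  FIRST(S)={a,b,c}  FIRST(A)={a,c}  FIRST(B)={a,c}  FIRST(C)={b}
iter 3: done
  FIRST(S)={a,b,c}  FIRST(A)={a,c}  FIRST(B)={a,c}  FIRST(C)={b}

Compute FOLLOW by fixpoint:
initialize: $ ∈ FOLLOW(S)
iter 1:
  A→B B c: FOLLOW(B) ⊇ FIRST(B) = {a,c}; new: +{a,c}
  S→A: FOLLOW(A) ⊇ FOLLOW(S) ⊇ {$}; new: +{$}
  S→C A: FOLLOW(C) ⊇ FIRST(A) = {a,c}; new: +{a,c}
  FOLLOW[S]={$}  FOLLOW[A]={$}  FOLLOW[B]={a,c}  FOLLOW[C]={a,c}
iter 2: done
  FOLLOW[S]={$}  FOLLOW[A]={$}  FOLLOW[B]={a,c}  FOLLOW[C]={a,c}

FOLLOW(B) = ["a", "c"]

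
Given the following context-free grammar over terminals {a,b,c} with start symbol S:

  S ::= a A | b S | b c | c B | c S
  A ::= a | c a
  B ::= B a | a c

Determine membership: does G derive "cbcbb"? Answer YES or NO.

Convert to CNF:
  S -> T0 B | T0 S | T1 A | T2 S | T2 T0
  A -> T0 T1 | a
  B -> B T1 | T1 T0
  T0 -> c
  T1 -> a
  T2 -> b

CYK fill:
  cell(0,0) c: {T0}  orig:{}
  cell(1,1) b: {T2}  orig:{}
  cell(2,2) c: {T0}  orig:{}
  cell(3,3) b: {T2}  orig:{}
  cell(4,4) b: {T2}  orig:{}
  cell(0,1) cb: ∅
  cell(1,2) bc: {S}
  cell(2,3) cb: ∅
  cell(3,4) bb: ∅
  cell(0,2) cbc: {S}
  cell(1,3) bcb: ∅
  cell(2,4) cbb: ∅
  cell(0,3) cbcb: ∅
  cell(1,4) bcbb: ∅
  cell(0,4) cbcbb: ∅

S ∉ T[0,4] ⇒ NO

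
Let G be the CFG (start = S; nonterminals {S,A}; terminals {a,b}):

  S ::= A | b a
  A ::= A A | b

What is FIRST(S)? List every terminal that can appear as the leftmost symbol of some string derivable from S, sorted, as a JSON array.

Compute FIRST by fixpoint:
pass 1:
  A via A→b: +{b}
  S via S→A: +{b}
  FIRST[S]={b}  FIRST[A]={b}
pass 2: done
  FIRST[S]={b}  FIRST[A]={b}

FIRST(S) = ["b"]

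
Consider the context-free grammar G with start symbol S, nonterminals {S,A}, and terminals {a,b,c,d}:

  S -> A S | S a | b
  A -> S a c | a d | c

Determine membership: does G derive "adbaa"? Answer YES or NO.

Convert to CNF:
  S -> A S | S T0 | b
  A -> S X3 | T0 T2 | c
  T0 -> a
  T1 -> c
  T2 -> d
  X3 -> T0 T1

CYK table (by increasing span):
  T[0,0] 'a' = {T0}  orig:{}
  T[1,1] 'd' = {T2}  orig:{}
  T[2,2] 'b' = {S}
  T[3,3] 'a' = {T0}  orig:{}
  T[4,4] 'a' = {T0}  orig:{}
  T[0,1] 'ad' = {A}
  T[1,2] 'db' = ∅
  T[2,3] 'ba' = {S}
  T[3,4] 'aa' = ∅
  T[0,2] 'adb' = {S}
  T[1,3] 'dba' = ∅
  T[2,4] 'baa' = {S}
  T[0,3] 'adba' = {S}
  T[1,4] 'dbaa' = ∅
  T[0,4] 'adbaa' = {S}

S ∈ T[0,4] ⇒ YES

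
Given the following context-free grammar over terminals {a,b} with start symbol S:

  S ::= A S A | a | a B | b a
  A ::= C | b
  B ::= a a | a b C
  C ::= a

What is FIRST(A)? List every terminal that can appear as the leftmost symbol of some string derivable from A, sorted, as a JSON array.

FIRST iteration:
pass 1:
  A via A→b: +{b}
  B via B→a a: +{a}
  C via C→a: +{a}
  S via S→A S A: +{b}
  S via S→a: +{a}
  FIRST(S)={a,b}  FIRST(A)={b}  FIRST(B)={a}  FIRST(C)={a}
pass 2:
  A via A→C: +{a}
  FIRST(S)={a,b}  FIRST(A)={a,b}  FIRST(B)={a}  FIRST(C)={a}
pass 3: done
  FIRST(S)={a,b}  FIRST(A)={a,b}  FIRST(B)={a}  FIRST(C)={a}

FIRST(A) = ["a", "b"]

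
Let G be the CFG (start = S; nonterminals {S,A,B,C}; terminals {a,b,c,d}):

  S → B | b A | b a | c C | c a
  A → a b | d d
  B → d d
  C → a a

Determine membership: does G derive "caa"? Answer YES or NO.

Convert to CNF:
  S -> T1 A | T1 T0 | T2 T2 | T3 C | T3 T0
  A -> T0 T1 | T2 T2
  B -> T2 T2
  C -> T0 T0
  T0 -> a
  T1 -> b
  T2 -> d
  T3 -> c

CYK fill:
  cell(0,0) c: {T3}  orig:{}
  cell(1,1) a: {T0}  orig:{}
  cell(2,2) a: {T0}  orig:{}
  cell(0,1) ca: {S}
  cell(1,2) aa: {C}
  cell(0,2) caa: {S}

S ∈ T[0,2] ⇒ YES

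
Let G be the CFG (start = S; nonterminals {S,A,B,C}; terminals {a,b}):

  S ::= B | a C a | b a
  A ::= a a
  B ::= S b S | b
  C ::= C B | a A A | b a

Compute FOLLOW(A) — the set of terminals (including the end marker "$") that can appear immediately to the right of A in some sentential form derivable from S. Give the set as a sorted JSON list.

FIRST iteration:
[1]
  A via A→a a: +{a}
  B via B→b: +{b}
  C via C→a A A: +{a}
  C via C→b a: +{b}
  S via S→B: +{b}
  S via S→a C a: +{a}
  FIRST(S)={a,b}  FIRST(A)={a}  FIRST(B)={b}  FIRST(C)={a,b}
[2]
  B via B→S b S: +{a}
  FIRST(S)={a,b}  FIRST(A)={a}  FIRST(B)={a,b}  FIRST(C)={a,b}
[3] (stable)
  FIRST(S)={a,b}  FIRST(A)={a}  FIRST(B)={a,b}  FIRST(C)={a,b}

FOLLOW iteration:
initialize: $ ∈ FOLLOW(S)
pass 1:
  B→S b S: FOLLOW(S) ⊇ FIRST(b) = {b}; new: +{b}
  C→C B: FOLLOW(C) ⊇ FIRST(B) = {a,b}; new: +{a,b}
  C→C B: FOLLOW(B) ⊇ FOLLOW(C) ⊇ {a,b}; new: +{a,b}
  C→a A A: FOLLOW(A) ⊇ FIRST(A) = {a}; new: +{a}
  C→a A A: FOLLOW(A) ⊇ FOLLOW(C) ⊇ {a,b}; new: +{b}
  S→B: FOLLOW(B) ⊇ FOLLOW(S) ⊇ {$,b}; new: +{$}
  FOLLOW[S]={$,b}  FOLLOW[A]={a,b}  FOLLOW[B]={$,a,b}  FOLLOW[C]={a,b}
pass 2:
  B→S b S: FOLLOW(S) ⊇ FOLLOW(B) ⊇ {$,a,b}; new: +{a}
  FOLLOW[S]={$,a,b}  FOLLOW[A]={a,b}  FOLLOW[B]={$,a,b}  FOLLOW[C]={a,b}
pass 3: (no change)
  FOLLOW[S]={$,a,b}  FOLLOW[A]={a,b}  FOLLOW[B]={$,a,b}  FOLLOW[C]={a,b}

FOLLOW(A) = ["a", "b"]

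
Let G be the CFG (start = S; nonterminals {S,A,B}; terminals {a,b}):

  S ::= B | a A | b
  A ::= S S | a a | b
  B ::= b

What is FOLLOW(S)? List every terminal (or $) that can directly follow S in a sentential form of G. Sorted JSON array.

FIRST sets, iterate to fixpoint:
round 1:
  A via A→a a: +{a}
  A via A→b: +{b}
  B via B→b: +{b}
  S via S→B: +{b}
  S via S→a A: +{a}
  FIRST(S)={a,b}  FIRST(A)={a,b}  FIRST(B)={b}
round 2: (no change)
  FIRST(S)={a,b}  FIRST(A)={a,b}  FIRST(B)={b}

FOLLOW sets:
seed FOLLOW(S) with $
iter 1:
  A→S S: FOLLOW(S) ⊇ FIRST(S) = {a,b}; new: +{a,b}
  S→B: FOLLOW(B) ⊇ FOLLOW(S) ⊇ {$,a,b}; new: +{$,a,b}
  S→a A: FOLLOW(A) ⊇ FOLLOW(S) ⊇ {$,a,b}; new: +{$,a,b}
  FOLLOW(S)={$,a,b}  FOLLOW(A)={$,a,b}  FOLLOW(B)={$,a,b}
iter 2: done
  FOLLOW(S)={$,a,b}  FOLLOW(A)={$,a,b}  FOLLOW(B)={$,a,b}

FOLLOW(S) = ["$", "a", "b"]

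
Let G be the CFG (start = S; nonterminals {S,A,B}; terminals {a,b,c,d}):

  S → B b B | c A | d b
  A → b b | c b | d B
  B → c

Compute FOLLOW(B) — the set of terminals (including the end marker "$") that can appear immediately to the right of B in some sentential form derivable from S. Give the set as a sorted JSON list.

FIRST iteration:
pass 1:
  A via A→b b: +{b}
  A via A→c b: +{c}
  A via A→d B: +{d}
  B via B→c: +{c}
  S via S→B b B: +{c}
  S via S→d b: +{d}
  S: {c,d}  A: {b,c,d}  B: {c}
pass 2: (stable)
  S: {c,d}  A: {b,c,d}  B: {c}

FOLLOW iteration:
initialize: $ ∈ FOLLOW(S)
[1]
  S→B b B: FOLLOW(B) ⊇ FIRST(b) = {b}; new: +{b}
  S→B b B: FOLLOW(B) ⊇ FOLLOW(S) ⊇ {$}; new: +{$}
  S→c A: FOLLOW(A) ⊇ FOLLOW(S) ⊇ {$}; new: +{$}
  S: {$}  A: {$}  B: {$,b}
[2] (stable)
  S: {$}  A: {$}  B: {$,b}

FOLLOW(B) = ["$", "b"]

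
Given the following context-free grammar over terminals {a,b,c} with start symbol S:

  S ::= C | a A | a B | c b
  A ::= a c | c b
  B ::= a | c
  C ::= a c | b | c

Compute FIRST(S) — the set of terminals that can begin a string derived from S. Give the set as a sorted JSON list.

FIRST iteration:
round 1:
  A via A→a c: +{a}
  A via A→c b: +{c}
  B via B→a: +{a}
  B via B→c: +{c}
  C via C→a c: +{a}
  C via C→b: +{b}
  C via C→c: +{c}
  S via S→C: +{a,b,c}
  FIRST(S)={a,b,c}  FIRST(A)={a,c}  FIRST(B)={a,c}  FIRST(C)={a,b,c}
round 2: (stable)
  FIRST(S)={a,b,c}  FIRST(A)={a,c}  FIRST(B)={a,c}  FIRST(C)={a,b,c}

FIRST(S) = ["a", "b", "c"]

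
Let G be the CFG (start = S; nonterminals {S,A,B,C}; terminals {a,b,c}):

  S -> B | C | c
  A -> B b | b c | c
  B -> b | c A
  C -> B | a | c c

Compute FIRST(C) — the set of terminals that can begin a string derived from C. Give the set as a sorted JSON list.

FIRST iteration:
[1]
  A via A→b c: +{b}
  A via A→c: +{c}
  B via B→b: +{b}
  B via B→c A: +{c}
  C via C→B: +{b,c}
  C via C→a: +{a}
  S via S→B: +{b,c}
  S via S→C: +{a}
  FIRST[S]={a,b,c}  FIRST[A]={b,c}  FIRST[B]={b,c}  FIRST[C]={a,b,c}
[2] (no change)
  FIRST[S]={a,b,c}  FIRST[A]={b,c}  FIRST[B]={b,c}  FIRST[C]={a,b,c}

FIRST(C) = ["a", "b", "c"]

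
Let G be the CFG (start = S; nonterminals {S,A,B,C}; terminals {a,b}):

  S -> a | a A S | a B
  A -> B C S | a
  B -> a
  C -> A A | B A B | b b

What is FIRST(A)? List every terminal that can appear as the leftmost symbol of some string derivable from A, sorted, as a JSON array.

FIRST iteration:
[1]
  A via A→a: +{a}
  B via B→a: +{a}
  C via C→A A: +{a}
  C via C→b b: +{b}
  S via S→a: +{a}
  FIRST(S)={a}  FIRST(A)={a}  FIRST(B)={a}  FIRST(C)={a,b}
[2] (no change)
  FIRST(S)={a}  FIRST(A)={a}  FIRST(B)={a}  FIRST(C)={a,b}

FIRST(A) = ["a"]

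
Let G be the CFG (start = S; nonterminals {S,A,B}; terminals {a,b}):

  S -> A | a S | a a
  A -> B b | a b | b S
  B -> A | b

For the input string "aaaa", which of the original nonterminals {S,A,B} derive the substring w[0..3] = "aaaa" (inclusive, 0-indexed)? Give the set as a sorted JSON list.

Convert to CNF:
  S -> B T0 | T0 S | T1 S | T1 T0 | T1 T1
  A -> B T0 | T0 S | T1 T0
  B -> B T0 | T0 S | T1 T0 | b
  T0 -> b
  T1 -> a

Fill CYK table bottom-up (cells [i..j] with 0 ≤ i ≤ j ≤ 3 only):
  T[0,0] 'a' = {T1}  orig:{}
  T[1,1] 'a' = {T1}  orig:{}
  T[2,2] 'a' = {T1}  orig:{}
  T[3,3] 'a' = {T1}  orig:{}
  T[0,1] 'aa' = {S}
  T[1,2] 'aa' = {S}
  T[2,3] 'aa' = {S}
  T[0,2] 'aaa' = {S}
  T[1,3] 'aaa' = {S}
  T[0,3] 'aaaa' = {S}

Original NTs in T[0,3] deriving "aaaa": ["S"]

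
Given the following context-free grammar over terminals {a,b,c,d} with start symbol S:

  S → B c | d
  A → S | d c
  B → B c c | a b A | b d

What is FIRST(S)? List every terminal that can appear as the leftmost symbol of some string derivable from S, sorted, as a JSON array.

FIRST sets, iterate to fixpoint:
[1]
  A via A→d c: +{d}
  B via B→a b A: +{a}
  B via B→b d: +{b}
  S via S→B c: +{a,b}
  S via S→d: +{d}
  FIRST[S]={a,b,d}  FIRST[A]={d}  FIRST[B]={a,b}
[2]
  A via A→S: +{a,b}
  FIRST[S]={a,b,d}  FIRST[A]={a,b,d}  FIRST[B]={a,b}
[3] — fixpoint
  FIRST[S]={a,b,d}  FIRST[A]={a,b,d}  FIRST[B]={a,b}

FIRST(S) = ["a", "b", "d"]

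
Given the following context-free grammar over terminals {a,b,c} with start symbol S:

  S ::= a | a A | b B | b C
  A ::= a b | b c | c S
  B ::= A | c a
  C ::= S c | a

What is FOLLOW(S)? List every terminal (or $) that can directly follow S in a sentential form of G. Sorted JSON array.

FIRST sets, iterate to fixpoint:
round 1:
  A via A→a b: +{a}
  A via A→b c: +{b}
  A via A→c S: +{c}
  B via B→A: +{a,b,c}
  C via C→a: +{a}
  S via S→a: +{a}
  S via S→b B: +{b}
  FIRST(S)={a,b}  FIRST(A)={a,b,c}  FIRST(B)={a,b,c}  FIRST(C)={a}
round 2:
  C via C→S c: +{b}
  FIRST(S)={a,b}  FIRST(A)={a,b,c}  FIRST(B)={a,b,c}  FIRST(C)={a,b}
round 3: (no change)
  FIRST(S)={a,b}  FIRST(A)={a,b,c}  FIRST(B)={a,b,c}  FIRST(C)={a,b}

Compute FOLLOW by fixpoint:
seed FOLLOW(S) with $
round 1:
  C→S c: FOLLOW(S) ⊇ FIRST(c) = {c}; new: +{c}
  S→a A: FOLLOW(A) ⊇ FOLLOW(S) ⊇ {$,c}; new: +{$,c}
  S→b B: FOLLOW(B) ⊇ FOLLOW(S) ⊇ {$,c}; new: +{$,c}
  S→b C: FOLLOW(C) ⊇ FOLLOW(S) ⊇ {$,c}; new: +{$,c}
  FOLLOW[S]={$,c}  FOLLOW[A]={$,c}  FOLLOW[B]={$,c}  FOLLOW[C]={$,c}
round 2: (no change)
  FOLLOW[S]={$,c}  FOLLOW[A]={$,c}  FOLLOW[B]={$,c}  FOLLOW[C]={$,c}

FOLLOW(S) = ["$", "c"]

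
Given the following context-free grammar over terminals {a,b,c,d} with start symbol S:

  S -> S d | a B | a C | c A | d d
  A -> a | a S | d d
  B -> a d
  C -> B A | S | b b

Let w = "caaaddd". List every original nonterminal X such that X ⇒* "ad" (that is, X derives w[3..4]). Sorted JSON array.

Convert to CNF:
  S -> S T1 | T0 B | T0 C | T1 T1 | T3 A
  A -> T0 S | T1 T1 | a
  B -> T0 T1
  C -> B A | S T1 | T0 B | T0 C | T1 T1 | T2 T2 | T3 A
  T0 -> a
  T1 -> d
  T2 -> b
  T3 -> c

CYK fill, restricted to cells inside w[3..4]:
  cell(3,3) a: {A,T0}  orig:{A}
  cell(4,4) d: {T1}  orig:{}
  cell(3,4) ad: {B}

Original NTs in T[3,4] deriving "ad": ["B"]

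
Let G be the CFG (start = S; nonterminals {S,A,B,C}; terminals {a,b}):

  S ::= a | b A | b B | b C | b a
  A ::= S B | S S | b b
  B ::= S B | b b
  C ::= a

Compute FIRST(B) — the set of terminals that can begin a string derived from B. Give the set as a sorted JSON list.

FIRST iteration:
round 1:
  A via A→b b: +{b}
  B via B→b b: +{b}
  C via C→a: +{a}
  S via S→a: +{a}
  S via S→b A: +{b}
  S: {a,b}  A: {b}  B: {b}  C: {a}
round 2:
  A via A→S B: +{a}
  B via B→S B: +{a}
  S: {a,b}  A: {a,b}  B: {a,b}  C: {a}
round 3: done
  S: {a,b}  A: {a,b}  B: {a,b}  C: {a}

FIRST(B) = ["a", "b"]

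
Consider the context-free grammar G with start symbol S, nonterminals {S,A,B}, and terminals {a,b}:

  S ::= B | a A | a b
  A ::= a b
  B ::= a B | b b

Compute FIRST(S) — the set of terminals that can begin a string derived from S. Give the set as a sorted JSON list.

FIRST iteration:
iter 1:
  A via A→a b: +{a}
  B via B→a B: +{a}
  B via B→b b: +{b}
  S via S→B: +{a,b}
  FIRST[S]={a,b}  FIRST[A]={a}  FIRST[B]={a,b}
iter 2: — fixpoint
  FIRST[S]={a,b}  FIRST[A]={a}  FIRST[B]={a,b}

FIRST(S) = ["a", "b"]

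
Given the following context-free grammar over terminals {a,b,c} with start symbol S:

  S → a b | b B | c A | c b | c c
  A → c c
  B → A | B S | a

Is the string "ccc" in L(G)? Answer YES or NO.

CNF form of G:
  S -> T0 A | T0 T0 | T0 T2 | T1 T2 | T2 B
  A -> T0 T0
  B -> B S | T0 T0 | a
  T0 -> c
  T1 -> a
  T2 -> b

CYK fill:
  [0..0]={T0}  "c"  orig:{}
  [1..1]={T0}  "c"  orig:{}
  [2..2]={T0}  "c"  orig:{}
  [0..1]={A,B,S}  "cc"
  [1..2]={A,B,S}  "cc"
  [0..2]={S}  "ccc"

S ∈ T[0,2] ⇒ YES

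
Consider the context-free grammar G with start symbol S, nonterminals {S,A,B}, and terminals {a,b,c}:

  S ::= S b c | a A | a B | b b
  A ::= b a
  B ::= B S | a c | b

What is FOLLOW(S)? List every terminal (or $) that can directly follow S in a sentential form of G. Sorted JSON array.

Compute FIRST by fixpoint:
round 1:
  A via A→b a: +{b}
  B via B→a c: +{a}
  B via B→b: +{b}
  S via S→a A: +{a}
  S via S→b b: +{b}
  FIRST[S]={a,b}  FIRST[A]={b}  FIRST[B]={a,b}
round 2: — fixpoint
  FIRST[S]={a,b}  FIRST[A]={b}  FIRST[B]={a,b}

Compute FOLLOW by fixpoint:
FOLLOW(S) := {$}
pass 1:
  B→B S: FOLLOW(B) ⊇ FIRST(S) = {a,b}; new: +{a,b}
  B→B S: FOLLOW(S) ⊇ FOLLOW(B) ⊇ {a,b}; new: +{a,b}
  S→a A: FOLLOW(A) ⊇ FOLLOW(S) ⊇ {$,a,b}; new: +{$,a,b}
  S→a B: FOLLOW(B) ⊇ FOLLOW(S) ⊇ {$,a,b}; new: +{$}
  S: {$,a,b}  A: {$,a,b}  B: {$,a,b}
pass 2: — fixpoint
  S: {$,a,b}  A: {$,a,b}  B: {$,a,b}

FOLLOW(S) = ["$", "a", "b"]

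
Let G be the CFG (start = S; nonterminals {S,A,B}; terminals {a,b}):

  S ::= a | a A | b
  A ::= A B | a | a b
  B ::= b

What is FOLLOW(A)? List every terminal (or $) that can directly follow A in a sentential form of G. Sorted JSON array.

FIRST sets, iterate to fixpoint:
[1]
  A via A→a: +{a}
  B via B→b: +{b}
  S via S→a: +{a}
  S via S→b: +{b}
  S: {a,b}  A: {a}  B: {b}
[2] done
  S: {a,b}  A: {a}  B: {b}

FOLLOW iteration:
initialize: $ ∈ FOLLOW(S)
pass 1:
  A→A B: FOLLOW(A) ⊇ FIRST(B) = {b}; new: +{b}
  A→A B: FOLLOW(B) ⊇ FOLLOW(A) ⊇ {b}; new: +{b}
  S→a A: FOLLOW(A) ⊇ FOLLOW(S) ⊇ {$}; new: +{$}
  S: {$}  A: {$,b}  B: {b}
pass 2:
  A→A B: FOLLOW(B) ⊇ FOLLOW(A) ⊇ {$,b}; new: +{$}
  S: {$}  A: {$,b}  B: {$,b}
pass 3: (stable)
  S: {$}  A: {$,b}  B: {$,b}

FOLLOW(A) = ["$", "b"]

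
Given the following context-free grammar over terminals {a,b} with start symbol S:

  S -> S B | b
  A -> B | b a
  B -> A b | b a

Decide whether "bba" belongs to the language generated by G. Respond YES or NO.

CNF form of G:
  S -> S B | b
  A -> A T0 | T0 T1
  B -> A T0 | T0 T1
  T0 -> b
  T1 -> a

Fill CYK table bottom-up:
  [0..0]={S,T0}  "b"  orig:{S}
  [1..1]={S,T0}  "b"  orig:{S}
  [2..2]={T1}  "a"  orig:{}
  [0..1]=∅  "bb"
  [1..2]={A,B}  "ba"
  [0..2]={S}  "bba"

S ∈ T[0,2] ⇒ YES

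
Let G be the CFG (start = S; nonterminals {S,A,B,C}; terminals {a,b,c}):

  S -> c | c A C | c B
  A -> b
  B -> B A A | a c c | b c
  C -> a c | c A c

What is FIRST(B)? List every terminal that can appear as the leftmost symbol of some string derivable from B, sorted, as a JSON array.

FIRST sets, iterate to fixpoint:
round 1:
  A via A→b: +{b}
  B via B→a c c: +{a}
  B via B→b c: +{b}
  C via C→a c: +{a}
  C via C→c A c: +{c}
  S via S→c: +{c}
  FIRST[S]={c}  FIRST[A]={b}  FIRST[B]={a,b}  FIRST[C]={a,c}
round 2: (no change)
  FIRST[S]={c}  FIRST[A]={b}  FIRST[B]={a,b}  FIRST[C]={a,c}

FIRST(B) = ["a", "b"]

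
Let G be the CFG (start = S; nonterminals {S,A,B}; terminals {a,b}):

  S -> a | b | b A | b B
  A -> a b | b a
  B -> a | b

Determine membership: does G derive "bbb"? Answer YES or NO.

CNF form of G:
  S -> T1 A | T1 B | a | b
  A -> T0 T1 | T1 T0
  B -> a | b
  T0 -> a
  T1 -> b

Fill CYK table bottom-up:
  [0..0]={B,S,T1}  "b"  orig:{B,S}
  [1..1]={B,S,T1}  "b"  orig:{B,S}
  [2..2]={B,S,T1}  "b"  orig:{B,S}
  [0..1]={S}  "bb"
  [1..2]={S}  "bb"
  [0..2]=∅  "bbb"

S ∉ T[0,2] ⇒ NO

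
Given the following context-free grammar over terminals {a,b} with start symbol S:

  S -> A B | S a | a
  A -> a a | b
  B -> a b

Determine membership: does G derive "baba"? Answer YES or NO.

Convert to CNF:
  S -> A B | S T0 | a
  A -> T0 T0 | b
  B -> T0 T1
  T0 -> a
  T1 -> b

CYK fill:
  [0..0]={A,T1}  "b"  orig:{A}
  [1..1]={S,T0}  "a"  orig:{S}
  [2..2]={A,T1}  "b"  orig:{A}
  [3..3]={S,T0}  "a"  orig:{S}
  [0..1]=∅  "ba"
  [1..2]={B}  "ab"
  [2..3]=∅  "ba"
  [0..2]={S}  "bab"
  [1..3]=∅  "aba"
  [0..3]={S}  "baba"

S ∈ T[0,3] ⇒ YES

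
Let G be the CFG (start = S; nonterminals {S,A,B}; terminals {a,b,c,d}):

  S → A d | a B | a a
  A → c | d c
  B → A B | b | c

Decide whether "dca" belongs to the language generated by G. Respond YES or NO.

Convert to CNF:
  S -> A T0 | T2 B | T2 T2
  A -> T0 T1 | c
  B -> A B | b | c
  T0 -> d
  T1 -> c
  T2 -> a

CYK table (by increasing span):
  [0..0]={T0}  "d"  orig:{}
  [1..1]={A,B,T1}  "c"  orig:{A,B}
  [2..2]={T2}  "a"  orig:{}
  [0..1]={A}  "dc"
  [1..2]=∅  "ca"
  [0..2]=∅  "dca"

S ∉ T[0,2] ⇒ NO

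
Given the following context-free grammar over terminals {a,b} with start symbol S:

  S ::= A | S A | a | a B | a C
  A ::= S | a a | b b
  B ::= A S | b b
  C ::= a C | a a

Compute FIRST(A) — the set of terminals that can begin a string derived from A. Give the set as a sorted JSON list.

FIRST sets, iterate to fixpoint:
pass 1:
  A via A→a a: +{a}
  A via A→b b: +{b}
  B via B→A S: +{a,b}
  C via C→a C: +{a}
  S via S→A: +{a,b}
  FIRST[S]={a,b}  FIRST[A]={a,b}  FIRST[B]={a,b}  FIRST[C]={a}
pass 2: (stable)
  FIRST[S]={a,b}  FIRST[A]={a,b}  FIRST[B]={a,b}  FIRST[C]={a}

FIRST(A) = ["a", "b"]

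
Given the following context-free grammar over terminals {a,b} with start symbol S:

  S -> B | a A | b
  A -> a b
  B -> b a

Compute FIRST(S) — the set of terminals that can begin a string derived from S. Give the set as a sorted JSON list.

FIRST iteration:
round 1:
  A via A→a b: +{a}
  B via B→b a: +{b}
  S via S→B: +{b}
  S via S→a A: +{a}
  S: {a,b}  A: {a}  B: {b}
round 2: (stable)
  S: {a,b}  A: {a}  B: {b}

FIRST(S) = ["a", "b"]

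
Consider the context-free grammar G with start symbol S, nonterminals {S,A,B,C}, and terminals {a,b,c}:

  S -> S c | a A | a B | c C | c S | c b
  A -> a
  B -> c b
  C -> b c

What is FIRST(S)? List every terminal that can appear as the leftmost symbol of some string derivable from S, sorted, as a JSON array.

FIRST sets, iterate to fixpoint:
pass 1:
  A via A→a: +{a}
  B via B→c b: +{c}
  C via C→b c: +{b}
  S via S→a A: +{a}
  S via S→c C: +{c}
  FIRST[S]={a,c}  FIRST[A]={a}  FIRST[B]={c}  FIRST[C]={b}
pass 2: (stable)
  FIRST[S]={a,c}  FIRST[A]={a}  FIRST[B]={c}  FIRST[C]={b}

FIRST(S) = ["a", "c"]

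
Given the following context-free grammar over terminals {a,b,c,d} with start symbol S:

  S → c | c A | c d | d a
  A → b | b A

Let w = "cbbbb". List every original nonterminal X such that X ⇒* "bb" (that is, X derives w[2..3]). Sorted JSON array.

CNF form of G:
  S -> T1 A | T1 T2 | T2 T3 | c
  A -> T0 A | b
  T0 -> b
  T1 -> c
  T2 -> d
  T3 -> a

Fill CYK table bottom-up — only the sub-triangle for w[2..3]:
  [2..2]={A,T0}  "b"  orig:{A}
  [3..3]={A,T0}  "b"  orig:{A}
  [2..3]={A}  "bb"

Original NTs in T[2,3] deriving "bb": ["A"]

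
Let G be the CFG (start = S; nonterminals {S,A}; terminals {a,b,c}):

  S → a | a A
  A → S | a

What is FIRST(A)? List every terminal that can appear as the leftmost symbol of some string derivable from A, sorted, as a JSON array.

Compute FIRST by fixpoint:
iter 1:
  A via A→a: +{a}
  S via S→a: +{a}
  FIRST(S)={a}  FIRST(A)={a}
iter 2: (stable)
  FIRST(S)={a}  FIRST(A)={a}

FIRST(A) = ["a"]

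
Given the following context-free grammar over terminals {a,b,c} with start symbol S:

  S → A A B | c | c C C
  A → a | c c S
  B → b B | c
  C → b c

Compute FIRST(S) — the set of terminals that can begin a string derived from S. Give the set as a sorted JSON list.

Compute FIRST by fixpoint:
iter 1:
  A via A→a: +{a}
  A via A→c c S: +{c}
  B via B→b B: +{b}
  B via B→c: +{c}
  C via C→b c: +{b}
  S via S→A A B: +{a,c}
  FIRST[S]={a,c}  FIRST[A]={a,c}  FIRST[B]={b,c}  FIRST[C]={b}
iter 2: — fixpoint
  FIRST[S]={a,c}  FIRST[A]={a,c}  FIRST[B]={b,c}  FIRST[C]={b}

FIRST(S) = ["a", "c"]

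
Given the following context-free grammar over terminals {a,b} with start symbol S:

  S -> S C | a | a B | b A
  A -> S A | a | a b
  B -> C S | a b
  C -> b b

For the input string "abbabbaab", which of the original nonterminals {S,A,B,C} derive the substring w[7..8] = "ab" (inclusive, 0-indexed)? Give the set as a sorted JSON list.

Convert to CNF:
  S -> S C | T0 B | T1 A | a
  A -> S A | T0 T1 | a
  B -> C S | T0 T1
  C -> T1 T1
  T0 -> a
  T1 -> b

CYK table (by increasing span), restricted to cells inside w[7..8]:
  [7..7]={A,S,T0}  "a"  orig:{A,S}
  [8..8]={T1}  "b"  orig:{}
  [7..8]={A,B}  "ab"

Original NTs in T[7,8] deriving "ab": ["A", "B"]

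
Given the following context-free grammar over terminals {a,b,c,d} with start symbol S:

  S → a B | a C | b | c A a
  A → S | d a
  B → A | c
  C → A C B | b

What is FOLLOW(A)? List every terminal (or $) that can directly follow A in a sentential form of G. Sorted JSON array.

FIRST sets, iterate to fixpoint:
iter 1:
  A via A→d a: +{d}
  B via B→A: +{d}
  B via B→c: +{c}
  C via C→A C B: +{d}
  C via C→b: +{b}
  S via S→a B: +{a}
  S via S→b: +{b}
  S via S→c A a: +{c}
  FIRST[S]={a,b,c}  FIRST[A]={d}  FIRST[B]={c,d}  FIRST[C]={b,d}
iter 2:
  A via A→S: +{a,b,c}
  B via B→A: +{a,b}
  C via C→A C B: +{a,c}
  FIRST[S]={a,b,c}  FIRST[A]={a,b,c,d}  FIRST[B]={a,b,c,d}  FIRST[C]={a,b,c,d}
iter 3: done
  FIRST[S]={a,b,c}  FIRST[A]={a,b,c,d}  FIRST[B]={a,b,c,d}  FIRST[C]={a,b,c,d}

FOLLOW sets:
initialize: $ ∈ FOLLOW(S)
round 1:
  C→A C B: FOLLOW(A) ⊇ FIRST(C) = {a,b,c,d}; new: +{a,b,c,d}
  C→A C B: FOLLOW(C) ⊇ FIRST(B) = {a,b,c,d}; new: +{a,b,c,d}
  C→A C B: FOLLOW(B) ⊇ FOLLOW(C) ⊇ {a,b,c,d}; new: +{a,b,c,d}
  S→a B: FOLLOW(B) ⊇ FOLLOW(S) ⊇ {$}; new: +{$}
  S→a C: FOLLOW(C) ⊇ FOLLOW(S) ⊇ {$}; new: +{$}
  FOLLOW[S]={$}  FOLLOW[A]={a,b,c,d}  FOLLOW[B]={$,a,b,c,d}  FOLLOW[C]={$,a,b,c,d}
round 2:
  A→S: FOLLOW(S) ⊇ FOLLOW(A) ⊇ {a,b,c,d}; new: +{a,b,c,d}
  B→A: FOLLOW(A) ⊇ FOLLOW(B) ⊇ {$,a,b,c,d}; new: +{$}
  FOLLOW[S]={$,a,b,c,d}  FOLLOW[A]={$,a,b,c,d}  FOLLOW[B]={$,a,b,c,d}  FOLLOW[C]={$,a,b,c,d}
round 3: — fixpoint
  FOLLOW[S]={$,a,b,c,d}  FOLLOW[A]={$,a,b,c,d}  FOLLOW[B]={$,a,b,c,d}  FOLLOW[C]={$,a,b,c,d}

FOLLOW(A) = ["$", "a", "b", "c", "d"]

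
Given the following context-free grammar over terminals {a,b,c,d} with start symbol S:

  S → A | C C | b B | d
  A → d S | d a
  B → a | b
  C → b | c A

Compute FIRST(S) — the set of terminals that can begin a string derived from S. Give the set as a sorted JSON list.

FIRST iteration:
round 1:
  A via A→d S: +{d}
  B via B→a: +{a}
  B via B→b: +{b}
  C via C→b: +{b}
  C via C→c A: +{c}
  S via S→A: +{d}
  S via S→C C: +{b,c}
  S: {b,c,d}  A: {d}  B: {a,b}  C: {b,c}
round 2: (no change)
  S: {b,c,d}  A: {d}  B: {a,b}  C: {b,c}

FIRST(S) = ["b", "c", "d"]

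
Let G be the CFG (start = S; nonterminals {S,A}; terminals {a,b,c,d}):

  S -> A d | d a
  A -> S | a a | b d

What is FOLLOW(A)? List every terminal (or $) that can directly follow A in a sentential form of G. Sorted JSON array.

FIRST sets, iterate to fixpoint:
pass 1:
  A via A→a a: +{a}
  A via A→b d: +{b}
  S via S→A d: +{a,b}
  S via S→d a: +{d}
  S: {a,b,d}  A: {a,b}
pass 2:
  A via A→S: +{d}
  S: {a,b,d}  A: {a,b,d}
pass 3: (no change)
  S: {a,b,d}  A: {a,b,d}

Compute FOLLOW by fixpoint:
FOLLOW(S) := {$}
pass 1:
  S→A d: FOLLOW(A) ⊇ FIRST(d) = {d}; new: +{d}
  FOLLOW(S)={$}  FOLLOW(A)={d}
pass 2:
  A→S: FOLLOW(S) ⊇ FOLLOW(A) ⊇ {d}; new: +{d}
  FOLLOW(S)={$,d}  FOLLOW(A)={d}
pass 3: done
  FOLLOW(S)={$,d}  FOLLOW(A)={d}

FOLLOW(A) = ["d"]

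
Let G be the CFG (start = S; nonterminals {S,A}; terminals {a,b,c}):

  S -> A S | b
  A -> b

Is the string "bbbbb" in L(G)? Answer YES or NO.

CNF form of G:
  S -> A S | b
  A -> b

Fill CYK table bottom-up:
  cell(0,0) b: {A,S}
  cell(1,1) b: {A,S}
  cell(2,2) b: {A,S}
  cell(3,3) b: {A,S}
  cell(4,4) b: {A,S}
  cell(0,1) bb: {S}
  cell(1,2) bb: {S}
  cell(2,3) bb: {S}
  cell(3,4) bb: {S}
  cell(0,2) bbb: {S}
  cell(1,3) bbb: {S}
  cell(2,4) bbb: {S}
  cell(0,3) bbbb: {S}
  cell(1,4) bbbb: {S}
  cell(0,4) bbbbb: {S}

S ∈ T[0,4] ⇒ YES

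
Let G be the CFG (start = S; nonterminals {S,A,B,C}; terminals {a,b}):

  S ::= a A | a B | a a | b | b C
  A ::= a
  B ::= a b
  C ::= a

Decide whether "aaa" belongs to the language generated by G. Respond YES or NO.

Convert to CNF:
  S -> T0 A | T0 B | T0 T0 | T1 C | b
  A -> a
  B -> T0 T1
  C -> a
  T0 -> a
  T1 -> b

CYK fill:
  cell(0,0) a: {A,C,T0}  orig:{A,C}
  cell(1,1) a: {A,C,T0}  orig:{A,C}
  cell(2,2) a: {A,C,T0}  orig:{A,C}
  cell(0,1) aa: {S}
  cell(1,2) aa: {S}
  cell(0,2) aaa: ∅

S ∉ T[0,2] ⇒ NO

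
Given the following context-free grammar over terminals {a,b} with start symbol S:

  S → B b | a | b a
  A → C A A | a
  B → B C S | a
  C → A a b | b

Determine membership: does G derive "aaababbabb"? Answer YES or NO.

Convert to CNF:
  S -> B T1 | T1 T0 | a
  A -> C X2 | a
  B -> B X3 | a
  C -> A X4 | b
  T0 -> a
  T1 -> b
  X2 -> A A
  X3 -> C S
  X4 -> T0 T1

CYK fill:
  T[0,0] 'a' = {A,B,S,T0}  orig:{A,B,S}
  T[1,1] 'a' = {A,B,S,T0}  orig:{A,B,S}
  T[2,2] 'a' = {A,B,S,T0}  orig:{A,B,S}
  T[3,3] 'b' = {C,T1}  orig:{C}
  T[4,4] 'a' = {A,B,S,T0}  orig:{A,B,S}
  T[5,5] 'b' = {C,T1}  orig:{C}
  T[6,6] 'b' = {C,T1}  orig:{C}
  T[7,7] 'a' = {A,B,S,T0}  orig:{A,B,S}
  T[8,8] 'b' = {C,T1}  orig:{C}
  T[9,9] 'b' = {C,T1}  orig:{C}
  T[0,1] 'aa' = {X2}  orig:{}
  T[1,2] 'aa' = {X2}  orig:{}
  T[2,3] 'ab' = {S,X4}  orig:{S}
  T[3,4] 'ba' = {S,X3}  orig:{S}
  T[4,5] 'ab' = {S,X4}  orig:{S}
  T[5,6] 'bb' = ∅
  T[6,7] 'ba' = {S,X3}  orig:{S}
  T[7,8] 'ab' = {S,X4}  orig:{S}
  T[8,9] 'bb' = ∅
  T[0,2] 'aaa' = ∅
  T[1,3] 'aab' = {C}
  T[2,4] 'aba' = {B}
  T[3,5] 'bab' = {X3}  orig:{}
  T[4,6] 'abb' = ∅
  T[5,7] 'bba' = {X3}  orig:{}
  T[6,8] 'bab' = {X3}  orig:{}
  T[7,9] 'abb' = ∅
  T[0,3] 'aaab' = ∅
  T[1,4] 'aaba' = {X3}  orig:{}
  T[2,5] 'abab' = {B,S}
  T[3,6] 'babb' = ∅
  T[4,7] 'abba' = {B}
  T[5,8] 'bbab' = ∅
  T[6,9] 'babb' = ∅
  T[0,4] 'aaaba' = {B}
  T[1,5] 'aabab' = {X3}  orig:{}
  T[2,6] 'ababb' = {S}
  T[3,7] 'babba' = ∅
  T[4,8] 'abbab' = {S}
  T[5,9] 'bbabb' = ∅
  T[0,5] 'aaabab' = {B,S}
  T[1,6] 'aababb' = ∅
  T[2,7] 'ababba' = {B}
  T[3,8] 'babbab' = {X3}  orig:{}
  T[4,9] 'abbabb' = ∅
  T[0,6] 'aaababb' = {S}
  T[1,7] 'aababba' = ∅
  T[2,8] 'ababbab' = {B,S}
  T[3,9] 'babbabb' = ∅
  T[0,7] 'aaababba' = {B}
  T[1,8] 'aababbab' = {X3}  orig:{}
  T[2,9] 'ababbabb' = {S}
  T[0,8] 'aaababbab' = {B,S}
  T[1,9] 'aababbabb' = ∅
  T[0,9] 'aaababbabb' = {S}

S ∈ T[0,9] ⇒ YES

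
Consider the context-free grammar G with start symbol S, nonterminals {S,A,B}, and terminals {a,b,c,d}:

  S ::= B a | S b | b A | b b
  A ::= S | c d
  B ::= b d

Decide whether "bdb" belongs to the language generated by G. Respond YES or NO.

Convert to CNF:
  S -> B T0 | S T1 | T1 A | T1 T1
  A -> B T0 | S T1 | T1 A | T1 T1 | T2 T3
  B -> T1 T3
  T0 -> a
  T1 -> b
  T2 -> c
  T3 -> d

CYK table (by increasing span):
  T[0,0] 'b' = {T1}  orig:{}
  T[1,1] 'd' = {T3}  orig:{}
  T[2,2] 'b' = {T1}  orig:{}
  T[0,1] 'bd' = {B}
  T[1,2] 'db' = ∅
  T[0,2] 'bdb' = ∅

S ∉ T[0,2] ⇒ NO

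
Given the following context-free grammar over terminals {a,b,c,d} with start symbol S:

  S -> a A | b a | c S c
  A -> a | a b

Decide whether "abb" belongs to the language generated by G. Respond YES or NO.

CNF form of G:
  S -> T0 A | T1 T0 | T2 X3
  A -> T0 T1 | a
  T0 -> a
  T1 -> b
  T2 -> c
  X3 -> S T2

Fill CYK table bottom-up:
  T[0,0] 'a' = {A,T0}  orig:{A}
  T[1,1] 'b' = {T1}  orig:{}
  T[2,2] 'b' = {T1}  orig:{}
  T[0,1] 'ab' = {A}
  T[1,2] 'bb' = ∅
  T[0,2] 'abb' = ∅

S ∉ T[0,2] ⇒ NO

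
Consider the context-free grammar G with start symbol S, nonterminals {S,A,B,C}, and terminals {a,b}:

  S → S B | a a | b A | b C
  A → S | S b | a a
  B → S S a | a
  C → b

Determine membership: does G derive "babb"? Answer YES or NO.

CNF form of G:
  S -> S B | T0 A | T0 C | T1 T1
  A -> S B | S T0 | T0 A | T0 C | T1 T1
  B -> S X2 | a
  C -> b
  T0 -> b
  T1 -> a
  X2 -> S T1

CYK table (by increasing span):
  cell(0,0) b: {C,T0}  orig:{C}
  cell(1,1) a: {B,T1}  orig:{B}
  cell(2,2) b: {C,T0}  orig:{C}
  cell(3,3) b: {C,T0}  orig:{C}
  cell(0,1) ba: ∅
  cell(1,2) ab: ∅
  cell(2,3) bb: {A,S}
  cell(0,2) bab: ∅
  cell(1,3) abb: ∅
  cell(0,3) babb: ∅

S ∉ T[0,3] ⇒ NO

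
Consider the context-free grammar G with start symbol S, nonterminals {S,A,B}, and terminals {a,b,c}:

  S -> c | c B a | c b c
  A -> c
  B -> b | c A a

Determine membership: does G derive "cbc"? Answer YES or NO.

Convert to CNF:
  S -> T0 X4 | T0 X5 | c
  A -> c
  B -> T0 X3 | b
  T0 -> c
  T1 -> a
  T2 -> b
  X3 -> A T1
  X4 -> B T1
  X5 -> T2 T0

CYK fill:
  [0..0]={A,S,T0}  "c"  orig:{A,S}
  [1..1]={B,T2}  "b"  orig:{B}
  [2..2]={A,S,T0}  "c"  orig:{A,S}
  [0..1]=∅  "cb"
  [1..2]={X5}  "bc"  orig:{}
  [0..2]={S}  "cbc"

S ∈ T[0,2] ⇒ YES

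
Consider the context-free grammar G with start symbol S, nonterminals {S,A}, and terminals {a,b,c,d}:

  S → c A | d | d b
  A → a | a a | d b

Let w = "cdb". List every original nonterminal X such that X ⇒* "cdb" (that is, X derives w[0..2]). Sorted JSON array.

CNF form of G:
  S -> T1 T2 | T3 A | d
  A -> T0 T0 | T1 T2 | a
  T0 -> a
  T1 -> d
  T2 -> b
  T3 -> c

CYK table (by increasing span) (cells [i..j] with 0 ≤ i ≤ j ≤ 2 only):
  T[0,0] 'c' = {T3}  orig:{}
  T[1,1] 'd' = {S,T1}  orig:{S}
  T[2,2] 'b' = {T2}  orig:{}
  T[0,1] 'cd' = ∅
  T[1,2] 'db' = {A,S}
  T[0,2] 'cdb' = {S}

Original NTs in T[0,2] deriving "cdb": ["S"]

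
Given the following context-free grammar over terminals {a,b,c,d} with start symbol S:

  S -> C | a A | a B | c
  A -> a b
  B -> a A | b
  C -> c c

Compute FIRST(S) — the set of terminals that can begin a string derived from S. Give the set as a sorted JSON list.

Compute FIRST by fixpoint:
iter 1:
  A via A→a b: +{a}
  B via B→a A: +{a}
  B via B→b: +{b}
  C via C→c c: +{c}
  S via S→C: +{c}
  S via S→a A: +{a}
  FIRST(S)={a,c}  FIRST(A)={a}  FIRST(B)={a,b}  FIRST(C)={c}
iter 2: — fixpoint
  FIRST(S)={a,c}  FIRST(A)={a}  FIRST(B)={a,b}  FIRST(C)={c}

FIRST(S) = ["a", "c"]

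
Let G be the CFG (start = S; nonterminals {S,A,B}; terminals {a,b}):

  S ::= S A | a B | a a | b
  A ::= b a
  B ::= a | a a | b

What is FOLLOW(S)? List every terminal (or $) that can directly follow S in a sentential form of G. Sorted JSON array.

FIRST sets, iterate to fixpoint:
pass 1:
  A via A→b a: +{b}
  B via B→a: +{a}
  B via B→b: +{b}
  S via S→a B: +{a}
  S via S→b: +{b}
  FIRST[S]={a,b}  FIRST[A]={b}  FIRST[B]={a,b}
pass 2: (no change)
  FIRST[S]={a,b}  FIRST[A]={b}  FIRST[B]={a,b}

FOLLOW iteration:
seed FOLLOW(S) with $
round 1:
  S→S A: FOLLOW(S) ⊇ FIRST(A) = {b}; new: +{b}
  S→S A: FOLLOW(A) ⊇ FOLLOW(S) ⊇ {$,b}; new: +{$,b}
  S→a B: FOLLOW(B) ⊇ FOLLOW(S) ⊇ {$,b}; new: +{$,b}
  S: {$,b}  A: {$,b}  B: {$,b}
round 2: — fixpoint
  S: {$,b}  A: {$,b}  B: {$,b}

FOLLOW(S) = ["$", "b"]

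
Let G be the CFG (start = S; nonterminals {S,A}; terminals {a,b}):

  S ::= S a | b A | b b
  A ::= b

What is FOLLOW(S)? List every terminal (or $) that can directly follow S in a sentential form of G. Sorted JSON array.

Compute FIRST by fixpoint:
iter 1:
  A via A→b: +{b}
  S via S→b A: +{b}
  S: {b}  A: {b}
iter 2: done
  S: {b}  A: {b}

FOLLOW iteration:
initialize: $ ∈ FOLLOW(S)
iter 1:
  S→S a: FOLLOW(S) ⊇ FIRST(a) = {a}; new: +{a}
  S→b A: FOLLOW(A) ⊇ FOLLOW(S) ⊇ {$,a}; new: +{$,a}
  FOLLOW(S)={$,a}  FOLLOW(A)={$,a}
iter 2: done
  FOLLOW(S)={$,a}  FOLLOW(A)={$,a}

FOLLOW(S) = ["$", "a"]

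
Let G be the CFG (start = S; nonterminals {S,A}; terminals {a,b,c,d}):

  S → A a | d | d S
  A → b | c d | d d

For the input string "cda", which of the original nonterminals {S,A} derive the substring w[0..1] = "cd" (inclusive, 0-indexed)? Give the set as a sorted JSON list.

CNF form of G:
  S -> A T2 | T1 S | d
  A -> T0 T1 | T1 T1 | b
  T0 -> c
  T1 -> d
  T2 -> a

CYK fill (cells [i..j] with 0 ≤ i ≤ j ≤ 1 only):
  T[0,0] 'c' = {T0}  orig:{}
  T[1,1] 'd' = {S,T1}  orig:{S}
  T[0,1] 'cd' = {A}

Original NTs in T[0,1] deriving "cd": ["A"]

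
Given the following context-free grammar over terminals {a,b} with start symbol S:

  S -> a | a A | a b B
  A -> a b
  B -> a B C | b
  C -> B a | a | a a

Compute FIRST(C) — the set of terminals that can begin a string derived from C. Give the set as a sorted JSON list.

Compute FIRST by fixpoint:
round 1:
  A via A→a b: +{a}
  B via B→a B C: +{a}
  B via B→b: +{b}
  C via C→B a: +{a,b}
  S via S→a: +{a}
  FIRST[S]={a}  FIRST[A]={a}  FIRST[B]={a,b}  FIRST[C]={a,b}
round 2: (stable)
  FIRST[S]={a}  FIRST[A]={a}  FIRST[B]={a,b}  FIRST[C]={a,b}

FIRST(C) = ["a", "b"]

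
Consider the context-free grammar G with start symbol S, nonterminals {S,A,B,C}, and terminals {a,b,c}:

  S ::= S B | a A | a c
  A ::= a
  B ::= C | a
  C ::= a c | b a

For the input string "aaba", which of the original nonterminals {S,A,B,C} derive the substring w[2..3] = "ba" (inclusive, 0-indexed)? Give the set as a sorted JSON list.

CNF form of G:
  S -> S B | T0 A | T0 T1
  A -> a
  B -> T0 T1 | T2 T0 | a
  C -> T0 T1 | T2 T0
  T0 -> a
  T1 -> c
  T2 -> b

CYK table (by increasing span) — only the sub-triangle for w[2..3]:
  T[2,2] 'b' = {T2}  orig:{}
  T[3,3] 'a' = {A,B,T0}  orig:{A,B}
  T[2,3] 'ba' = {B,C}

Original NTs in T[2,3] deriving "ba": ["B", "C"]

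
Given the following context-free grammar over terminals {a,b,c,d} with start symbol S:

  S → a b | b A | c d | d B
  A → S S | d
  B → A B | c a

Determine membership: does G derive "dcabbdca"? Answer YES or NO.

CNF form of G:
  S -> T0 T3 | T1 T2 | T2 A | T3 B
  A -> S S | d
  B -> A B | T0 T1
  T0 -> c
  T1 -> a
  T2 -> b
  T3 -> d

Fill CYK table bottom-up:
  cell(0,0) d: {A,T3}  orig:{A}
  cell(1,1) c: {T0}  orig:{}
  cell(2,2) a: {T1}  orig:{}
  cell(3,3) b: {T2}  orig:{}
  cell(4,4) b: {T2}  orig:{}
  cell(5,5) d: {A,T3}  orig:{A}
  cell(6,6) c: {T0}  orig:{}
  cell(7,7) a: {T1}  orig:{}
  cell(0,1) dc: ∅
  cell(1,2) ca: {B}
  cell(2,3) ab: {S}
  cell(3,4) bb: ∅
  cell(4,5) bd: {S}
  cell(5,6) dc: ∅
  cell(6,7) ca: {B}
  cell(0,2) dca: {B,S}
  cell(1,3) cab: ∅
  cell(2,4) abb: ∅
  cell(3,5) bbd: ∅
  cell(4,6) bdc: ∅
  cell(5,7) dca: {B,S}
  cell(0,3) dcab: ∅
  cell(1,4) cabb: ∅
  cell(2,5) abbd: {A}
  cell(3,6) bbdc: ∅
  cell(4,7) bdca: ∅
  cell(0,4) dcabb: ∅
  cell(1,5) cabbd: ∅
  cell(2,6) abbdc: ∅
  cell(3,7) bbdca: ∅
  cell(0,5) dcabbd: ∅
  cell(1,6) cabbdc: ∅
  cell(2,7) abbdca: {B}
  cell(0,6) dcabbdc: ∅
  cell(1,7) cabbdca: ∅
  cell(0,7) dcabbdca: ∅

S ∉ T[0,7] ⇒ NO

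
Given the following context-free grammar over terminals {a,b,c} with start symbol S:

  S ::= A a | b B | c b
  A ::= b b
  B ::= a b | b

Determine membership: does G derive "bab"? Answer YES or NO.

CNF form of G:
  S -> A T1 | T0 B | T2 T0
  A -> T0 T0
  B -> T1 T0 | b
  T0 -> b
  T1 -> a
  T2 -> c

Fill CYK table bottom-up:
  [0..0]={B,T0}  "b"  orig:{B}
  [1..1]={T1}  "a"  orig:{}
  [2..2]={B,T0}  "b"  orig:{B}
  [0..1]=∅  "ba"
  [1..2]={B}  "ab"
  [0..2]={S}  "bab"

S ∈ T[0,2] ⇒ YES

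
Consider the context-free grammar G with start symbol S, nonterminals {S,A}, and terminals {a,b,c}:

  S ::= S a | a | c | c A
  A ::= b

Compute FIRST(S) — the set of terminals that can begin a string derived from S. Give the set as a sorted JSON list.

FIRST sets, iterate to fixpoint:
pass 1:
  A via A→b: +{b}
  S via S→a: +{a}
  S via S→c: +{c}
  FIRST[S]={a,c}  FIRST[A]={b}
pass 2: (no change)
  FIRST[S]={a,c}  FIRST[A]={b}

FIRST(S) = ["a", "c"]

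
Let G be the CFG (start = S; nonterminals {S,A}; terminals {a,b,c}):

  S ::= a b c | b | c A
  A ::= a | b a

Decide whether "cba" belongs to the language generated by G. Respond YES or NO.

Convert to CNF:
  S -> T1 X3 | T2 A | b
  A -> T0 T1 | a
  T0 -> b
  T1 -> a
  T2 -> c
  X3 -> T0 T2

Fill CYK table bottom-up:
  T[0,0] 'c' = {T2}  orig:{}
  T[1,1] 'b' = {S,T0}  orig:{S}
  T[2,2] 'a' = {A,T1}  orig:{A}
  T[0,1] 'cb' = ∅
  T[1,2] 'ba' = {A}
  T[0,2] 'cba' = {S}

S ∈ T[0,2] ⇒ YES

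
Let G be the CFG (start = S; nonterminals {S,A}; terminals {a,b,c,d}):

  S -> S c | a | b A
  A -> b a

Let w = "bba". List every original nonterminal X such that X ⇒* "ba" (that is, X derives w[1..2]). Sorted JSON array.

CNF form of G:
  S -> S T2 | T0 A | a
  A -> T0 T1
  T0 -> b
  T1 -> a
  T2 -> c

Fill CYK table bottom-up (cells [i..j] with 1 ≤ i ≤ j ≤ 2 only):
  [1..1]={T0}  "b"  orig:{}
  [2..2]={S,T1}  "a"  orig:{S}
  [1..2]={A}  "ba"

Original NTs in T[1,2] deriving "ba": ["A"]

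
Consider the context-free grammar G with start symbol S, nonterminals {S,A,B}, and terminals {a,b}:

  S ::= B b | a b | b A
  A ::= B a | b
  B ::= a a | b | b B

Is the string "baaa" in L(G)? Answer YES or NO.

CNF form of G:
  S -> B T1 | T0 T1 | T1 A
  A -> B T0 | b
  B -> T0 T0 | T1 B | b
  T0 -> a
  T1 -> b

Fill CYK table bottom-up:
  T[0,0] 'b' = {A,B,T1}  orig:{A,B}
  T[1,1] 'a' = {T0}  orig:{}
  T[2,2] 'a' = {T0}  orig:{}
  T[3,3] 'a' = {T0}  orig:{}
  T[0,1] 'ba' = {A}
  T[1,2] 'aa' = {B}
  T[2,3] 'aa' = {B}
  T[0,2] 'baa' = {B}
  T[1,3] 'aaa' = {A}
  T[0,3] 'baaa' = {A,S}

S ∈ T[0,3] ⇒ YES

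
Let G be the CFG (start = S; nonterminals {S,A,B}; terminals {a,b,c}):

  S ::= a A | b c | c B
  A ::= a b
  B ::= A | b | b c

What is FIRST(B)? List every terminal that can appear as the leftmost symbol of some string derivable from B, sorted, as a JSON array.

Compute FIRST by fixpoint:
round 1:
  A via A→a b: +{a}
  B via B→A: +{a}
  B via B→b: +{b}
  S via S→a A: +{a}
  S via S→b c: +{b}
  S via S→c B: +{c}
  S: {a,b,c}  A: {a}  B: {a,b}
round 2: (no change)
  S: {a,b,c}  A: {a}  B: {a,b}

FIRST(B) = ["a", "b"]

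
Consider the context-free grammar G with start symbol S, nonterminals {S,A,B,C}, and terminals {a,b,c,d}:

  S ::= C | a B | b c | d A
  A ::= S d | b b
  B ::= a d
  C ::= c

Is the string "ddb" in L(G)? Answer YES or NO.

Convert to CNF:
  S -> T0 A | T1 T3 | T2 B | c
  A -> S T0 | T1 T1
  B -> T2 T0
  C -> c
  T0 -> d
  T1 -> b
  T2 -> a
  T3 -> c

CYK table (by increasing span):
  [0..0]={T0}  "d"  orig:{}
  [1..1]={T0}  "d"  orig:{}
  [2..2]={T1}  "b"  orig:{}
  [0..1]=∅  "dd"
  [1..2]=∅  "db"
  [0..2]=∅  "ddb"

S ∉ T[0,2] ⇒ NO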